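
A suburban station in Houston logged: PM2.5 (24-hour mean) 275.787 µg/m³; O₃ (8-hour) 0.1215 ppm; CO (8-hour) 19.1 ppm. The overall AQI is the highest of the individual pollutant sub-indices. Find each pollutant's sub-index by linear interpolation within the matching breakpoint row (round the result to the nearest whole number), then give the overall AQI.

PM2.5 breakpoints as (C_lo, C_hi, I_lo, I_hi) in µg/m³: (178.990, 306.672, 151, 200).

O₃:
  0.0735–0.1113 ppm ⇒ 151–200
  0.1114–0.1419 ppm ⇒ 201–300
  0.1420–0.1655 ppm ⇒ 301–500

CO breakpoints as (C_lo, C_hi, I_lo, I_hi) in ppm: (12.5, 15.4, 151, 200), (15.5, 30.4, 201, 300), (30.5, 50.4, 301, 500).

PM2.5: 275.787 lies in 178.990–306.672, so I_lo=151, I_hi=200, C_lo=178.990, C_hi=306.672.
(200−151)/(306.672−178.990) × (275.787−178.990) + 151 = 49/127.682 × 96.797 + 151 ≈ 188.15 → 188.
O₃: 0.1215 lies in 0.1114–0.1419, so I_lo=201, I_hi=300, C_lo=0.1114, C_hi=0.1419.
(300−201)/(0.1419−0.1114) × (0.1215−0.1114) + 201 = 99/0.0305 × 0.0101 + 201 ≈ 233.78 → 234.
CO: 19.1 lies in 15.5–30.4, so I_lo=201, I_hi=300, C_lo=15.5, C_hi=30.4.
(300−201)/(30.4−15.5) × (19.1−15.5) + 201 = 99/14.9 × 3.6 + 201 ≈ 224.92 → 225.
Sub-indices: PM2.5→188, O₃→234, CO→225. Overall AQI = max = 234; dominant pollutant is O₃.
AQI 234: Very Unhealthy.

234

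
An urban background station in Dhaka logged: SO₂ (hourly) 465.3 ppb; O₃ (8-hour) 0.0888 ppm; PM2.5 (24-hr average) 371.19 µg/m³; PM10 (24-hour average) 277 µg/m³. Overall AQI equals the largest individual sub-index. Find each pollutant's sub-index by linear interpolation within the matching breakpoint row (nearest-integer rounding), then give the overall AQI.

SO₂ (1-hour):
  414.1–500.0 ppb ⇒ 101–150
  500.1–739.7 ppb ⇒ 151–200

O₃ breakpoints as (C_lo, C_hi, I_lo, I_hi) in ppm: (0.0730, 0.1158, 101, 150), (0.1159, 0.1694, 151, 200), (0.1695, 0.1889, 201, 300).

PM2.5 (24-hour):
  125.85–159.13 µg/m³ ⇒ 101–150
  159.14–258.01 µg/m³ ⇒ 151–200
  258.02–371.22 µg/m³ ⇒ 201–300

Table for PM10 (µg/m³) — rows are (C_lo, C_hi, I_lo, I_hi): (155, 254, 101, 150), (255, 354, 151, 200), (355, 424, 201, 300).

300

SO₂: 465.3 ∈ [414.1, 500.0] ↔ index [101, 150].
101 + (465.3−414.1)·(150−101)/(500.0−414.1) = 101 + 51.2·49/85.9 ≈ 130.21, so AQI = 130.
O₃: 0.0888 lies in 0.0730–0.1158, so I_lo=101, I_hi=150, C_lo=0.0730, C_hi=0.1158.
(150−101)/(0.1158−0.0730) × (0.0888−0.0730) + 101 = 49/0.0428 × 0.0158 + 101 ≈ 119.09 → 119.
PM2.5: row 258.02–371.22 (AQI 201–300). (300−201)·(371.19−258.02)/(371.22−258.02) + 201 = 99·113.17/113.20 + 201 ≈ 299.97 → 300.
PM10: row 255–354 (AQI 151–200). (200−151)·(277−255)/(354−255) + 151 = 49·22/99 + 151 ≈ 161.89 → 162.
Sub-indices: SO₂→130, O₃→119, PM2.5→300, PM10→162. Overall AQI = max = 300; dominant pollutant is PM2.5.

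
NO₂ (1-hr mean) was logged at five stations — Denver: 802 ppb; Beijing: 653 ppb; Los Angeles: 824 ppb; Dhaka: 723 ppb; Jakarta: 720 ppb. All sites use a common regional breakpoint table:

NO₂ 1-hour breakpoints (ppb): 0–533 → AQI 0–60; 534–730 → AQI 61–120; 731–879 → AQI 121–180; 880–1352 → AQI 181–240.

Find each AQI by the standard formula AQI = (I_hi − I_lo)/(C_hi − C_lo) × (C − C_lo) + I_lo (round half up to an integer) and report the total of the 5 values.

639

Denver: 802 ∈ [731, 879] ↔ index [121, 180].
121 + (802−731)·(180−121)/(879−731) = 121 + 71·59/148 ≈ 149.30, so AQI = 149.
Beijing 653: bracket 534–730 → index 61–120; slope 59/196, offset 119.
AQI = 61 + 59/196·119 ≈ 96.82 ⇒ 97.
Los Angeles: row 731–879 (AQI 121–180). (180−121)·(824−731)/(879−731) + 121 = 59·93/148 + 121 ≈ 158.07 → 158.
Dhaka: 723 lies in 534–730, so I_lo=61, I_hi=120, C_lo=534, C_hi=730.
(120−61)/(730−534) × (723−534) + 61 = 59/196 × 189 + 61 ≈ 117.89 → 118.
Jakarta: row 534–730 (AQI 61–120). (120−61)·(720−534)/(730−534) + 61 = 59·186/196 + 61 ≈ 116.99 → 117.
AQIs: Denver=149, Beijing=97, Los Angeles=158, Dhaka=118, Jakarta=117. Sum = 149 + 97 + 158 + 118 + 117 = 639.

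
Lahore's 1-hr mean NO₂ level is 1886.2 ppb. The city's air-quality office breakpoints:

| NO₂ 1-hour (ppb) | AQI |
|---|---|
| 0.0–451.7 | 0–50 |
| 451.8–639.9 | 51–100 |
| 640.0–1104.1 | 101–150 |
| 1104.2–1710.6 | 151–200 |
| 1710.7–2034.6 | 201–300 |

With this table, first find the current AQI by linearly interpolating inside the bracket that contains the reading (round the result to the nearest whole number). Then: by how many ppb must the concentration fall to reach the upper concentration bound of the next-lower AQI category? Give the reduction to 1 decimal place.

175.6

NO₂: 1886.2 lies in 1710.7–2034.6, so I_lo=201, I_hi=300, C_lo=1710.7, C_hi=2034.6.
(300−201)/(2034.6−1710.7) × (1886.2−1710.7) + 201 = 99/323.9 × 175.5 + 201 ≈ 254.64 → 255.
Current AQI 255 is in the Very Unhealthy range (201–300). The next-lower category tops out at AQI 200, whose upper concentration bound is 1710.6 ppb.
Reduction needed = 1886.2 − 1710.6 = 175.6 ppb.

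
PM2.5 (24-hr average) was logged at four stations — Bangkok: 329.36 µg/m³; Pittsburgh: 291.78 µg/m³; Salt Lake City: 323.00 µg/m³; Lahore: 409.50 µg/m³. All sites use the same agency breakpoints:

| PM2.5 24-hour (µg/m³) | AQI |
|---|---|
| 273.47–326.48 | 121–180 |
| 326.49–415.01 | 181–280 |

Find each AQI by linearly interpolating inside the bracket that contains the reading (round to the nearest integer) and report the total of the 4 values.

Bangkok 329.36: bracket 326.49–415.01 → index 181–280; slope 99/88.52, offset 2.87.
AQI = 181 + 99/88.52·2.87 ≈ 184.21 ⇒ 184.
Pittsburgh: 291.78 ∈ [273.47, 326.48] ↔ index [121, 180].
121 + (291.78−273.47)·(180−121)/(326.48−273.47) = 121 + 18.31·59/53.01 ≈ 141.38, so AQI = 141.
Salt Lake City: 323.00 ∈ [273.47, 326.48] ↔ index [121, 180].
121 + (323.00−273.47)·(180−121)/(326.48−273.47) = 121 + 49.53·59/53.01 ≈ 176.13, so AQI = 176.
Lahore: 409.50 ∈ [326.49, 415.01] ↔ index [181, 280].
181 + (409.50−326.49)·(280−181)/(415.01−326.49) = 181 + 83.01·99/88.52 ≈ 273.84, so AQI = 274.
AQIs: Bangkok=184, Pittsburgh=141, Salt Lake City=176, Lahore=274. Sum = 184 + 141 + 176 + 274 = 775.

775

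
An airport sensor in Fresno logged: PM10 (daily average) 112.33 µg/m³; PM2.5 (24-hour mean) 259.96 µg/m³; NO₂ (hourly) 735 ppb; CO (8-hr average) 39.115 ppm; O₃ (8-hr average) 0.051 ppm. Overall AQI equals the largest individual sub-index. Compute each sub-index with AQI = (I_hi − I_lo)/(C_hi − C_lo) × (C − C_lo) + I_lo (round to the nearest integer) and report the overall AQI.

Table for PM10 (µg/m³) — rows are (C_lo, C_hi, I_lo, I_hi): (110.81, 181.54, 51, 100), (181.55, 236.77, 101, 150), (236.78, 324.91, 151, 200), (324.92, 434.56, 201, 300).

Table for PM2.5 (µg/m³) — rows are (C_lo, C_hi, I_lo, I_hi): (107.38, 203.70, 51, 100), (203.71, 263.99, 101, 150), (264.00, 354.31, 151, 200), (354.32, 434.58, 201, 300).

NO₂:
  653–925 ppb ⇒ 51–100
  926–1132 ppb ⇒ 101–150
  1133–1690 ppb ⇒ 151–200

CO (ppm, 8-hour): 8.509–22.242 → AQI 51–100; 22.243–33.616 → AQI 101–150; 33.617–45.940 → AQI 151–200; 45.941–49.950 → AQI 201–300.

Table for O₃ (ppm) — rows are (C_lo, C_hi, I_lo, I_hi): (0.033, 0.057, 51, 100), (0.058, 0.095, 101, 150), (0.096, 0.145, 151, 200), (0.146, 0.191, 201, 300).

173

PM10: row 110.81–181.54 (AQI 51–100). (100−51)·(112.33−110.81)/(181.54−110.81) + 51 = 49·1.52/70.73 + 51 ≈ 52.05 → 52.
PM2.5: row 203.71–263.99 (AQI 101–150). (150−101)·(259.96−203.71)/(263.99−203.71) + 101 = 49·56.25/60.28 + 101 ≈ 146.72 → 147.
NO₂: 735 ∈ [653, 925] ↔ index [51, 100].
51 + (735−653)·(100−51)/(925−653) = 51 + 82·49/272 ≈ 65.77, so AQI = 66.
CO: 39.115 ∈ [33.617, 45.940] ↔ index [151, 200].
151 + (39.115−33.617)·(200−151)/(45.940−33.617) = 151 + 5.498·49/12.323 ≈ 172.86, so AQI = 173.
O₃: row 0.033–0.057 (AQI 51–100). (100−51)·(0.051−0.033)/(0.057−0.033) + 51 = 49·0.018/0.024 + 51 ≈ 87.75 → 88.
Sub-indices: PM10→52, PM2.5→147, NO₂→66, CO→173, O₃→88. Overall AQI = max = 173; dominant pollutant is CO.
AQI 173: Unhealthy.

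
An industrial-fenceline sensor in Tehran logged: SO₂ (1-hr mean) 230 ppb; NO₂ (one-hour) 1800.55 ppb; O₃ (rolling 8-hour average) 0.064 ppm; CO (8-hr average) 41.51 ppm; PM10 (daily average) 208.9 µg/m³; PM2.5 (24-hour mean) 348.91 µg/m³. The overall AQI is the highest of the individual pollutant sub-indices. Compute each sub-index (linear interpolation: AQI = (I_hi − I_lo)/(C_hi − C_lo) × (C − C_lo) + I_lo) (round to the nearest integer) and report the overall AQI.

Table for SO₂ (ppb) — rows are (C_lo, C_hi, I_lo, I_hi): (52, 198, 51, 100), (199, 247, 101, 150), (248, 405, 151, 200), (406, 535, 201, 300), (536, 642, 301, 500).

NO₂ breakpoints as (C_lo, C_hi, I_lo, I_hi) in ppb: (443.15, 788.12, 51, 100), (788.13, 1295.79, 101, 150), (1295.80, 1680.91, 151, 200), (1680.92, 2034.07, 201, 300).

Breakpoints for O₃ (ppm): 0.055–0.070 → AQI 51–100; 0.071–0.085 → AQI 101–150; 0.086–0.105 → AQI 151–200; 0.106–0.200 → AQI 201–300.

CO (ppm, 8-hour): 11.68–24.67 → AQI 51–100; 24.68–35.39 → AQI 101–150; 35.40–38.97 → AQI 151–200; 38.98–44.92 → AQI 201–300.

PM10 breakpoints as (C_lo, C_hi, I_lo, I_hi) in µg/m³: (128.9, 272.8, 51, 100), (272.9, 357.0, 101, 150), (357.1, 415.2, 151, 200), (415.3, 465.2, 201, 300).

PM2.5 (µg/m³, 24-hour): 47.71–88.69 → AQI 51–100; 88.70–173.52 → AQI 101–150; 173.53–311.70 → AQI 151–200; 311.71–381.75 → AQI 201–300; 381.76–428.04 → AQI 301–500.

254

SO₂: row 199–247 (AQI 101–150). (150−101)·(230−199)/(247−199) + 101 = 49·31/48 + 101 ≈ 132.65 → 133.
NO₂: 1800.55 lies in 1680.92–2034.07, so I_lo=201, I_hi=300, C_lo=1680.92, C_hi=2034.07.
(300−201)/(2034.07−1680.92) × (1800.55−1680.92) + 201 = 99/353.15 × 119.63 + 201 ≈ 234.54 → 235.
O₃: 0.064 lies in 0.055–0.070, so I_lo=51, I_hi=100, C_lo=0.055, C_hi=0.070.
(100−51)/(0.070−0.055) × (0.064−0.055) + 51 = 49/0.015 × 0.009 + 51 ≈ 80.40 → 80.
CO 41.51: bracket 38.98–44.92 → index 201–300; slope 99/5.94, offset 2.53.
AQI = 201 + 99/5.94·2.53 ≈ 243.17 ⇒ 243.
PM10: 208.9 ∈ [128.9, 272.8] ↔ index [51, 100].
51 + (208.9−128.9)·(100−51)/(272.8−128.9) = 51 + 80.0·49/143.9 ≈ 78.24, so AQI = 78.
PM2.5: 348.91 ∈ [311.71, 381.75] ↔ index [201, 300].
201 + (348.91−311.71)·(300−201)/(381.75−311.71) = 201 + 37.20·99/70.04 ≈ 253.58, so AQI = 254.
Sub-indices: SO₂→133, NO₂→235, O₃→80, CO→243, PM10→78, PM2.5→254. Overall AQI = max = 254; dominant pollutant is PM2.5.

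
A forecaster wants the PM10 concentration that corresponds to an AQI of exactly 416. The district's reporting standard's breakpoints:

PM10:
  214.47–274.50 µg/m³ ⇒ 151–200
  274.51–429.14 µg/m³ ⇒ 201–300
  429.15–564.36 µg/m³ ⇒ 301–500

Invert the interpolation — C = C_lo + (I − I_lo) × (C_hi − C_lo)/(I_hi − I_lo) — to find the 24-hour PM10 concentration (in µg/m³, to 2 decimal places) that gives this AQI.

507.29

AQI 416 lies in the 301–500 band, which corresponds to 429.15–564.36 µg/m³.
C = 429.15 + (416−301)×(564.36−429.15)/(500−301) = 429.15 + 115×135.21/199 ≈ 507.2864 µg/m³ → 507.29 µg/m³ to 2 dp.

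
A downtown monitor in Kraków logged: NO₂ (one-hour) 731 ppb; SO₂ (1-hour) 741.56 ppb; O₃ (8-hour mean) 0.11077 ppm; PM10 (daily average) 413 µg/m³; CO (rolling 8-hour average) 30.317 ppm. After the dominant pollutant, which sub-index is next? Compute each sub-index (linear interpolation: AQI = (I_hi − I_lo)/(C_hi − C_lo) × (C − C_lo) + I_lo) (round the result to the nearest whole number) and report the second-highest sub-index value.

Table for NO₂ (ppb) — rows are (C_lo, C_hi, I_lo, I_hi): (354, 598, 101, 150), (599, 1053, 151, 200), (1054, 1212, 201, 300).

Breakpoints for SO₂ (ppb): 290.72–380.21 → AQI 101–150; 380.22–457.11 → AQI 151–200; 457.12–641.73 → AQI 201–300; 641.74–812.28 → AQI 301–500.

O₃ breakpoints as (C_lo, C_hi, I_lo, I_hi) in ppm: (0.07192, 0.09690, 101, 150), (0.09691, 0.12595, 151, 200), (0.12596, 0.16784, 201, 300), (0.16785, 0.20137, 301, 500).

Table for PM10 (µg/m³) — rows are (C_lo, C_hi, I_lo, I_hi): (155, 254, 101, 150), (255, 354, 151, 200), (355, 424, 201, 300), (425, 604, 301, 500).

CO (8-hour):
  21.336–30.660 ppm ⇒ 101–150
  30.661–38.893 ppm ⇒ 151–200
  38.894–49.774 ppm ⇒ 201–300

NO₂: row 599–1053 (AQI 151–200). (200−151)·(731−599)/(1053−599) + 151 = 49·132/454 + 151 ≈ 165.25 → 165.
SO₂: 741.56 lies in 641.74–812.28, so I_lo=301, I_hi=500, C_lo=641.74, C_hi=812.28.
(500−301)/(812.28−641.74) × (741.56−641.74) + 301 = 199/170.54 × 99.82 + 301 ≈ 417.48 → 417.
O₃: 0.11077 ∈ [0.09691, 0.12595] ↔ index [151, 200].
151 + (0.11077−0.09691)·(200−151)/(0.12595−0.09691) = 151 + 0.01386·49/0.02904 ≈ 174.39, so AQI = 174.
PM10 413: bracket 355–424 → index 201–300; slope 99/69, offset 58.
AQI = 201 + 99/69·58 ≈ 284.22 ⇒ 284.
CO: 30.317 ∈ [21.336, 30.660] ↔ index [101, 150].
101 + (30.317−21.336)·(150−101)/(30.660−21.336) = 101 + 8.981·49/9.324 ≈ 148.20, so AQI = 148.
Sub-indices: NO₂→165, SO₂→417, O₃→174, PM10→284, CO→148. Ranked high→low: 417, 284, 174, 165, 148. Second-highest sub-index = 284.

284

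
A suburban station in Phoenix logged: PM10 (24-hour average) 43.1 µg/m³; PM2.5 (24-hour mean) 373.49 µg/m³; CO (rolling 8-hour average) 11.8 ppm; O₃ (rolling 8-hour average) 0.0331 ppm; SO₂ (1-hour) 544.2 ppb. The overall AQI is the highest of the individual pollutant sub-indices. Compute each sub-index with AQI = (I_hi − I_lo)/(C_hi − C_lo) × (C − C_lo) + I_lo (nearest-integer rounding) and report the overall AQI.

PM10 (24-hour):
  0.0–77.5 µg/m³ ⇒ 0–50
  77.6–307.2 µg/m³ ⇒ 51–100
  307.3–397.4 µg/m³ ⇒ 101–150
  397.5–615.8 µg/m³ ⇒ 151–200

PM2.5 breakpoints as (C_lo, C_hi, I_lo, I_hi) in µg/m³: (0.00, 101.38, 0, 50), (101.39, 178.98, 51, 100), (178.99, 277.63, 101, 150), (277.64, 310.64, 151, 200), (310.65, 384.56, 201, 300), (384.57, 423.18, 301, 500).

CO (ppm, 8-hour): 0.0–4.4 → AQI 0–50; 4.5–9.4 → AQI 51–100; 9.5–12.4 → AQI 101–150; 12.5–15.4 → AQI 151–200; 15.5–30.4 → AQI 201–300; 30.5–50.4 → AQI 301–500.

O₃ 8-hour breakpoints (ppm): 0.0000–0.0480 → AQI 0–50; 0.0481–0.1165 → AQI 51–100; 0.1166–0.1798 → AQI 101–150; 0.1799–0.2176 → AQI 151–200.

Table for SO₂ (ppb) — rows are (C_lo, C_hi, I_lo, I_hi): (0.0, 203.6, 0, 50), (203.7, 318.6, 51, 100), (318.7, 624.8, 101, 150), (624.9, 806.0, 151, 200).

285

PM10: 43.1 ∈ [0.0, 77.5] ↔ index [0, 50].
0 + (43.1−0.0)·(50−0)/(77.5−0.0) = 0 + 43.1·50/77.5 ≈ 27.81, so AQI = 28.
PM2.5 373.49: bracket 310.65–384.56 → index 201–300; slope 99/73.91, offset 62.84.
AQI = 201 + 99/73.91·62.84 ≈ 285.17 ⇒ 285.
CO: row 9.5–12.4 (AQI 101–150). (150−101)·(11.8−9.5)/(12.4−9.5) + 101 = 49·2.3/2.9 + 101 ≈ 139.86 → 140.
O₃: 0.0331 lies in 0.0000–0.0480, so I_lo=0, I_hi=50, C_lo=0.0000, C_hi=0.0480.
(50−0)/(0.0480−0.0000) × (0.0331−0.0000) + 0 = 50/0.0480 × 0.0331 + 0 ≈ 34.48 → 34.
SO₂: 544.2 lies in 318.7–624.8, so I_lo=101, I_hi=150, C_lo=318.7, C_hi=624.8.
(150−101)/(624.8−318.7) × (544.2−318.7) + 101 = 49/306.1 × 225.5 + 101 ≈ 137.10 → 137.
Sub-indices: PM10→28, PM2.5→285, CO→140, O₃→34, SO₂→137. Overall AQI = max = 285; dominant pollutant is PM2.5.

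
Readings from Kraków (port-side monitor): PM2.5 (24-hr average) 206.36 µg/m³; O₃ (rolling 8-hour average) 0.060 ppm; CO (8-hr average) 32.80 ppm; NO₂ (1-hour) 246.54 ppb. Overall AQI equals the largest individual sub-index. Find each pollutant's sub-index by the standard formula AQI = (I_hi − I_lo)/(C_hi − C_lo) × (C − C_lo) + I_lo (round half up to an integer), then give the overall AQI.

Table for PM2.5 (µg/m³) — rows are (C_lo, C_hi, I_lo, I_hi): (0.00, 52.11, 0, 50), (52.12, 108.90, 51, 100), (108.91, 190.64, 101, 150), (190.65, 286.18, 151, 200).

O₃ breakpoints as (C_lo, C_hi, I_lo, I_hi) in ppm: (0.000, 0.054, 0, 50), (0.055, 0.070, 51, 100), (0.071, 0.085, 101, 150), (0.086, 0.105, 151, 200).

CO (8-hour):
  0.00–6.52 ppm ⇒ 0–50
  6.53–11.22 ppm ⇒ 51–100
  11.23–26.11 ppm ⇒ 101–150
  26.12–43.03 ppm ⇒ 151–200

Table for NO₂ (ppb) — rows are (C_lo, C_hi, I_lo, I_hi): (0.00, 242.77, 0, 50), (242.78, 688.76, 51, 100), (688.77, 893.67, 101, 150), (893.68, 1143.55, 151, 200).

170

PM2.5: 206.36 ∈ [190.65, 286.18] ↔ index [151, 200].
151 + (206.36−190.65)·(200−151)/(286.18−190.65) = 151 + 15.71·49/95.53 ≈ 159.06, so AQI = 159.
O₃: 0.060 ∈ [0.055, 0.070] ↔ index [51, 100].
51 + (0.060−0.055)·(100−51)/(0.070−0.055) = 51 + 0.005·49/0.015 ≈ 67.33, so AQI = 67.
CO 32.80: bracket 26.12–43.03 → index 151–200; slope 49/16.91, offset 6.68.
AQI = 151 + 49/16.91·6.68 ≈ 170.36 ⇒ 170.
NO₂: 246.54 ∈ [242.78, 688.76] ↔ index [51, 100].
51 + (246.54−242.78)·(100−51)/(688.76−242.78) = 51 + 3.76·49/445.98 ≈ 51.41, so AQI = 51.
Sub-indices: PM2.5→159, O₃→67, CO→170, NO₂→51. Overall AQI = max = 170; dominant pollutant is CO.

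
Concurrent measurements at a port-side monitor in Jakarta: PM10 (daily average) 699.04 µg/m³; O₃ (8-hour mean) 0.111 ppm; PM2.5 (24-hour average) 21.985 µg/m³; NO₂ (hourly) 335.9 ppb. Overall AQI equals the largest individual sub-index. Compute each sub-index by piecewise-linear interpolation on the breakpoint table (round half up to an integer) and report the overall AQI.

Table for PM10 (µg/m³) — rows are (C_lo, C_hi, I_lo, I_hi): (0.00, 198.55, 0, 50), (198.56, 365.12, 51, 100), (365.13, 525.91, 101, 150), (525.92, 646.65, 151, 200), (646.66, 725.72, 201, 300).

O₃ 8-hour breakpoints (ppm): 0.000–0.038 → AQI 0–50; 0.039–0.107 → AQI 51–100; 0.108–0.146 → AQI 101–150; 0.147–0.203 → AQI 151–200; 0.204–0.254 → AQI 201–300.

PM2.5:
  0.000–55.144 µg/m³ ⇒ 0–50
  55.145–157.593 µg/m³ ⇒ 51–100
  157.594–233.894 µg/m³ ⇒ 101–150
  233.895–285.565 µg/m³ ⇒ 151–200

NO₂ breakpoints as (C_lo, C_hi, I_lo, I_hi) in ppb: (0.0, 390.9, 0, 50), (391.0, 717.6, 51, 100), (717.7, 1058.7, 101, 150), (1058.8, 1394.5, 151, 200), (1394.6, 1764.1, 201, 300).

267

PM10: 699.04 lies in 646.66–725.72, so I_lo=201, I_hi=300, C_lo=646.66, C_hi=725.72.
(300−201)/(725.72−646.66) × (699.04−646.66) + 201 = 99/79.06 × 52.38 + 201 ≈ 266.59 → 267.
O₃: row 0.108–0.146 (AQI 101–150). (150−101)·(0.111−0.108)/(0.146−0.108) + 101 = 49·0.003/0.038 + 101 ≈ 104.87 → 105.
PM2.5: row 0.000–55.144 (AQI 0–50). (50−0)·(21.985−0.000)/(55.144−0.000) + 0 = 50·21.985/55.144 + 0 ≈ 19.93 → 20.
NO₂: row 0.0–390.9 (AQI 0–50). (50−0)·(335.9−0.0)/(390.9−0.0) + 0 = 50·335.9/390.9 + 0 ≈ 42.96 → 43.
Sub-indices: PM10→267, O₃→105, PM2.5→20, NO₂→43. Overall AQI = max = 267; dominant pollutant is PM10.
AQI 267: Very Unhealthy.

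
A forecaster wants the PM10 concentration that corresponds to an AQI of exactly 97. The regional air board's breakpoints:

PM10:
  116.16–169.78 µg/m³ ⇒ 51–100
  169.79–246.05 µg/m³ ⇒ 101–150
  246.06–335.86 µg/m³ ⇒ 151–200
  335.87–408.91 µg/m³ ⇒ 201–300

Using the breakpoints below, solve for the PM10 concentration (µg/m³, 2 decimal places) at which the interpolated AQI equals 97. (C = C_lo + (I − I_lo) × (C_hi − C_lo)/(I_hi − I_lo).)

166.50

AQI 97 lies in the 51–100 band, which corresponds to 116.16–169.78 µg/m³.
C = 116.16 + (97−51)×(169.78−116.16)/(100−51) = 116.16 + 46×53.62/49 ≈ 166.4971 µg/m³ → 166.50 µg/m³ to 2 dp.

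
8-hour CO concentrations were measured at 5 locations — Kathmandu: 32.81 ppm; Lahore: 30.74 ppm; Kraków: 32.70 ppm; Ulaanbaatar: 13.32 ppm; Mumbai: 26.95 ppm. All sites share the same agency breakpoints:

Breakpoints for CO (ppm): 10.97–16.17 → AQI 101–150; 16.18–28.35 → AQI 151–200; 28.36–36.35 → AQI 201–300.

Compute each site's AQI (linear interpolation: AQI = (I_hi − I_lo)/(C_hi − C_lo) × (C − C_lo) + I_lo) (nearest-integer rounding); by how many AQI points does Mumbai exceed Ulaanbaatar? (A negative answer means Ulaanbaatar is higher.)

Kathmandu: 32.81 lies in 28.36–36.35, so I_lo=201, I_hi=300, C_lo=28.36, C_hi=36.35.
(300−201)/(36.35−28.36) × (32.81−28.36) + 201 = 99/7.99 × 4.45 + 201 ≈ 256.14 → 256.
Lahore: 30.74 ∈ [28.36, 36.35] ↔ index [201, 300].
201 + (30.74−28.36)·(300−201)/(36.35−28.36) = 201 + 2.38·99/7.99 ≈ 230.49, so AQI = 230.
Kraków: 32.70 lies in 28.36–36.35, so I_lo=201, I_hi=300, C_lo=28.36, C_hi=36.35.
(300−201)/(36.35−28.36) × (32.70−28.36) + 201 = 99/7.99 × 4.34 + 201 ≈ 254.77 → 255.
Ulaanbaatar 13.32: bracket 10.97–16.17 → index 101–150; slope 49/5.20, offset 2.35.
AQI = 101 + 49/5.20·2.35 ≈ 123.14 ⇒ 123.
Mumbai: 26.95 ∈ [16.18, 28.35] ↔ index [151, 200].
151 + (26.95−16.18)·(200−151)/(28.35−16.18) = 151 + 10.77·49/12.17 ≈ 194.36, so AQI = 194.
AQIs: Kathmandu=256, Lahore=230, Kraków=255, Ulaanbaatar=123, Mumbai=194. Mumbai (194) − Ulaanbaatar (123) = 71.

71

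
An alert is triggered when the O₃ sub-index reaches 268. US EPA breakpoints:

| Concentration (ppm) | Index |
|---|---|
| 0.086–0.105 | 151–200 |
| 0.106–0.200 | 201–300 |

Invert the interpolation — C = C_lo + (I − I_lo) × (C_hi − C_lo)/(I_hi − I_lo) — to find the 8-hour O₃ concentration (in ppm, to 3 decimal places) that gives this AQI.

0.170

AQI 268 lies in the 201–300 band, which corresponds to 0.106–0.200 ppm.
C = 0.106 + (268−201)×(0.200−0.106)/(300−201) = 0.106 + 67×0.094/99 ≈ 0.16962 ppm → 0.170 ppm to 3 dp.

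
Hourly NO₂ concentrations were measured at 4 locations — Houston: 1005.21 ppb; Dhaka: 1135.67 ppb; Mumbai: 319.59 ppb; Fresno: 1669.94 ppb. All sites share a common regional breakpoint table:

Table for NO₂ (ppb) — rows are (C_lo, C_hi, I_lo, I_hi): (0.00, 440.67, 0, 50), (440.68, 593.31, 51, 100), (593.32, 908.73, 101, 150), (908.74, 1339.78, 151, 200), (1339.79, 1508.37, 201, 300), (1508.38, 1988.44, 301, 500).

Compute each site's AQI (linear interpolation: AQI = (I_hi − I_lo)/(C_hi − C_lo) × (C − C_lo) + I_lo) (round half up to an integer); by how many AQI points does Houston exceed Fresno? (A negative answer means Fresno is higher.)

Houston 1005.21: bracket 908.74–1339.78 → index 151–200; slope 49/431.04, offset 96.47.
AQI = 151 + 49/431.04·96.47 ≈ 161.97 ⇒ 162.
Dhaka: row 908.74–1339.78 (AQI 151–200). (200−151)·(1135.67−908.74)/(1339.78−908.74) + 151 = 49·226.93/431.04 + 151 ≈ 176.80 → 177.
Mumbai: row 0.00–440.67 (AQI 0–50). (50−0)·(319.59−0.00)/(440.67−0.00) + 0 = 50·319.59/440.67 + 0 ≈ 36.26 → 36.
Fresno: row 1508.38–1988.44 (AQI 301–500). (500−301)·(1669.94−1508.38)/(1988.44−1508.38) + 301 = 199·161.56/480.06 + 301 ≈ 367.97 → 368.
AQIs: Houston=162, Dhaka=177, Mumbai=36, Fresno=368. Houston (162) − Fresno (368) = -206.

-206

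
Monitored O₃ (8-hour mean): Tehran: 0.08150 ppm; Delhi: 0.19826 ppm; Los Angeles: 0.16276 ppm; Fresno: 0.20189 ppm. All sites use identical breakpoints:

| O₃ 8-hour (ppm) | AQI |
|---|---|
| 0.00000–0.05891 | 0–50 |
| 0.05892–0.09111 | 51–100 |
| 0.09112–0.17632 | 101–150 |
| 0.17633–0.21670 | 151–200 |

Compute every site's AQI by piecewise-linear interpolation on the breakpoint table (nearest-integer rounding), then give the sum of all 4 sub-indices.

Tehran 0.08150: bracket 0.05892–0.09111 → index 51–100; slope 49/0.03219, offset 0.02258.
AQI = 51 + 49/0.03219·0.02258 ≈ 85.37 ⇒ 85.
Delhi: row 0.17633–0.21670 (AQI 151–200). (200−151)·(0.19826−0.17633)/(0.21670−0.17633) + 151 = 49·0.02193/0.04037 + 151 ≈ 177.62 → 178.
Los Angeles: 0.16276 ∈ [0.09112, 0.17632] ↔ index [101, 150].
101 + (0.16276−0.09112)·(150−101)/(0.17632−0.09112) = 101 + 0.07164·49/0.08520 ≈ 142.20, so AQI = 142.
Fresno: row 0.17633–0.21670 (AQI 151–200). (200−151)·(0.20189−0.17633)/(0.21670−0.17633) + 151 = 49·0.02556/0.04037 + 151 ≈ 182.02 → 182.
AQIs: Tehran=85, Delhi=178, Los Angeles=142, Fresno=182. Sum = 85 + 178 + 142 + 182 = 587.

587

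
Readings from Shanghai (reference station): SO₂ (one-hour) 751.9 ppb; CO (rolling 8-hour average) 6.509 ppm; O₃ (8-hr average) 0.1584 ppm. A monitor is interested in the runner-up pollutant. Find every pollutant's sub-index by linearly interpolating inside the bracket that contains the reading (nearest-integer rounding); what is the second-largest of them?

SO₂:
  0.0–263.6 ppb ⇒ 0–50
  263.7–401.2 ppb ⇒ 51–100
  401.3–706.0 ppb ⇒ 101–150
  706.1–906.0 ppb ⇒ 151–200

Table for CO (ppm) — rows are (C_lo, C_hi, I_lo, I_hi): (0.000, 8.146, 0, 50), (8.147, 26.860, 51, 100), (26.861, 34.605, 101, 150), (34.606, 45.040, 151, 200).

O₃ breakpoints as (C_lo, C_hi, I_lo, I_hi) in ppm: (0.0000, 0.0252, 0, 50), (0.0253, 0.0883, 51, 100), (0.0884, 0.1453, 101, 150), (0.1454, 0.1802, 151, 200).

SO₂ 751.9: bracket 706.1–906.0 → index 151–200; slope 49/199.9, offset 45.8.
AQI = 151 + 49/199.9·45.8 ≈ 162.23 ⇒ 162.
CO: 6.509 lies in 0.000–8.146, so I_lo=0, I_hi=50, C_lo=0.000, C_hi=8.146.
(50−0)/(8.146−0.000) × (6.509−0.000) + 0 = 50/8.146 × 6.509 + 0 ≈ 39.95 → 40.
O₃: row 0.1454–0.1802 (AQI 151–200). (200−151)·(0.1584−0.1454)/(0.1802−0.1454) + 151 = 49·0.0130/0.0348 + 151 ≈ 169.30 → 169.
Sub-indices: SO₂→162, CO→40, O₃→169. Ranked high→low: 169, 162, 40. Second-highest sub-index = 162.

162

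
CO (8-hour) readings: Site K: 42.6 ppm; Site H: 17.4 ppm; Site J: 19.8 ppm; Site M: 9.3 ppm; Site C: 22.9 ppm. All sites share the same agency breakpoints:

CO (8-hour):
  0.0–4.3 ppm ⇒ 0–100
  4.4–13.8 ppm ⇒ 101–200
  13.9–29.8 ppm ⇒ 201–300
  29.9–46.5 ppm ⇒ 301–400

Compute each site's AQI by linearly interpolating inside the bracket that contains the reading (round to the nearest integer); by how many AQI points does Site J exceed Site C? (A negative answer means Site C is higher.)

-19

Site K: 42.6 ∈ [29.9, 46.5] ↔ index [301, 400].
301 + (42.6−29.9)·(400−301)/(46.5−29.9) = 301 + 12.7·99/16.6 ≈ 376.74, so AQI = 377.
Site H: 17.4 ∈ [13.9, 29.8] ↔ index [201, 300].
201 + (17.4−13.9)·(300−201)/(29.8−13.9) = 201 + 3.5·99/15.9 ≈ 222.79, so AQI = 223.
Site J: row 13.9–29.8 (AQI 201–300). (300−201)·(19.8−13.9)/(29.8−13.9) + 201 = 99·5.9/15.9 + 201 ≈ 237.74 → 238.
Site M 9.3: bracket 4.4–13.8 → index 101–200; slope 99/9.4, offset 4.9.
AQI = 101 + 99/9.4·4.9 ≈ 152.61 ⇒ 153.
Site C: 22.9 lies in 13.9–29.8, so I_lo=201, I_hi=300, C_lo=13.9, C_hi=29.8.
(300−201)/(29.8−13.9) × (22.9−13.9) + 201 = 99/15.9 × 9.0 + 201 ≈ 257.04 → 257.
AQIs: Site K=377, Site H=223, Site J=238, Site M=153, Site C=257. Site J (238) − Site C (257) = -19.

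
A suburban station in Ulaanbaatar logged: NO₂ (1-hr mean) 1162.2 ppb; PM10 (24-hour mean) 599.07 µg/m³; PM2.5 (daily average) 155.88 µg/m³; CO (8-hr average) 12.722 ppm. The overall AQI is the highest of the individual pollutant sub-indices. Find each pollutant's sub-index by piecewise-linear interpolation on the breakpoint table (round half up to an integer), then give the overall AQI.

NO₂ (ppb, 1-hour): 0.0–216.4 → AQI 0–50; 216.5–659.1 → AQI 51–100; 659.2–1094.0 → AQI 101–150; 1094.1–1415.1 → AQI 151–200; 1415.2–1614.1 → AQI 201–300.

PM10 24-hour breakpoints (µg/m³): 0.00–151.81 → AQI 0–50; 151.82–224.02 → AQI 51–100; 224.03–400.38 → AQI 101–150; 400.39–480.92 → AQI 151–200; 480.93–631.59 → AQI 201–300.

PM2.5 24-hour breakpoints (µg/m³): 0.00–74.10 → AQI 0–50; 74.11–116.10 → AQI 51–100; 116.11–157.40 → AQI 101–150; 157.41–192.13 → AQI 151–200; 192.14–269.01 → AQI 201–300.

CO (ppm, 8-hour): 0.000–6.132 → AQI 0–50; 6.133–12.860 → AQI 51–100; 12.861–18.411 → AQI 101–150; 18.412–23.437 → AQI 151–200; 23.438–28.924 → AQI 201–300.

279

NO₂: 1162.2 lies in 1094.1–1415.1, so I_lo=151, I_hi=200, C_lo=1094.1, C_hi=1415.1.
(200−151)/(1415.1−1094.1) × (1162.2−1094.1) + 151 = 49/321.0 × 68.1 + 151 ≈ 161.40 → 161.
PM10: row 480.93–631.59 (AQI 201–300). (300−201)·(599.07−480.93)/(631.59−480.93) + 201 = 99·118.14/150.66 + 201 ≈ 278.63 → 279.
PM2.5: 155.88 ∈ [116.11, 157.40] ↔ index [101, 150].
101 + (155.88−116.11)·(150−101)/(157.40−116.11) = 101 + 39.77·49/41.29 ≈ 148.20, so AQI = 148.
CO: row 6.133–12.860 (AQI 51–100). (100−51)·(12.722−6.133)/(12.860−6.133) + 51 = 49·6.589/6.727 + 51 ≈ 98.99 → 99.
Sub-indices: NO₂→161, PM10→279, PM2.5→148, CO→99. Overall AQI = max = 279; dominant pollutant is PM10.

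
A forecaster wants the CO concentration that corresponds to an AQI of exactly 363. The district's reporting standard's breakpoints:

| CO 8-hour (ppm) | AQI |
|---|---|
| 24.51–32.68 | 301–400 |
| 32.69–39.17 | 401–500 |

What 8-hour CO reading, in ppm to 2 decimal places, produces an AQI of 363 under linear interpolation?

29.63

AQI 363 lies in the 301–400 band, which corresponds to 24.51–32.68 ppm.
C = 24.51 + (363−301)×(32.68−24.51)/(400−301) = 24.51 + 62×8.17/99 ≈ 29.6266 ppm → 29.63 ppm to 2 dp.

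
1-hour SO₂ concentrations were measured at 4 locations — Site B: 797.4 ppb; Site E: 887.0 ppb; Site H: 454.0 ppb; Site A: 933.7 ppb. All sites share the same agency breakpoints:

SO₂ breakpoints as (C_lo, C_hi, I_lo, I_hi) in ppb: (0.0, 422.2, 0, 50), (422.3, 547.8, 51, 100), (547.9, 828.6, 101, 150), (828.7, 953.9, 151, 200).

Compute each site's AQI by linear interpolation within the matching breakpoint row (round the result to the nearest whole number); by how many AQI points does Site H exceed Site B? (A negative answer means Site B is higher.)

-82

Site B: 797.4 lies in 547.9–828.6, so I_lo=101, I_hi=150, C_lo=547.9, C_hi=828.6.
(150−101)/(828.6−547.9) × (797.4−547.9) + 101 = 49/280.7 × 249.5 + 101 ≈ 144.55 → 145.
Site E: 887.0 ∈ [828.7, 953.9] ↔ index [151, 200].
151 + (887.0−828.7)·(200−151)/(953.9−828.7) = 151 + 58.3·49/125.2 ≈ 173.82, so AQI = 174.
Site H 454.0: bracket 422.3–547.8 → index 51–100; slope 49/125.5, offset 31.7.
AQI = 51 + 49/125.5·31.7 ≈ 63.38 ⇒ 63.
Site A: 933.7 ∈ [828.7, 953.9] ↔ index [151, 200].
151 + (933.7−828.7)·(200−151)/(953.9−828.7) = 151 + 105.0·49/125.2 ≈ 192.09, so AQI = 192.
AQIs: Site B=145, Site E=174, Site H=63, Site A=192. Site H (63) − Site B (145) = -82.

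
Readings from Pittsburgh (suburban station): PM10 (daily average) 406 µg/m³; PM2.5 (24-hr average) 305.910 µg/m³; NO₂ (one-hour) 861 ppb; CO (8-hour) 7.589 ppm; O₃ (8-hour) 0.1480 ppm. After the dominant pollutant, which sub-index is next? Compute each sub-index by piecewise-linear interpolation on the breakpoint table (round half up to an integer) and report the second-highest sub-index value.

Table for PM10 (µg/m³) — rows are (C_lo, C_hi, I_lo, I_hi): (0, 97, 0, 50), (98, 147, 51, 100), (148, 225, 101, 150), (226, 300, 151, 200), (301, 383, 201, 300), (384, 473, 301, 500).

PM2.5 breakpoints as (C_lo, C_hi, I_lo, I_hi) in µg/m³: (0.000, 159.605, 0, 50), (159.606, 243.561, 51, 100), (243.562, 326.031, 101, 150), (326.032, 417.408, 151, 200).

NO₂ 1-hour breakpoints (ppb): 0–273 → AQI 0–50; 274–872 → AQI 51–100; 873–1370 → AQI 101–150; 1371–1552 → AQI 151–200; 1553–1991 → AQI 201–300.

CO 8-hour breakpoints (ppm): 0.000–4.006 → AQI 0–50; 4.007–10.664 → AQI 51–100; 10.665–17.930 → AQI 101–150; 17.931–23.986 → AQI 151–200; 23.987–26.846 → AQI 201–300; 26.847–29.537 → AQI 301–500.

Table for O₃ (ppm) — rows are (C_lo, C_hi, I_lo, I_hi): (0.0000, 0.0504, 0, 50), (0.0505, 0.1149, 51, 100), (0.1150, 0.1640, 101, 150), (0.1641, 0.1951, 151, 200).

PM10: 406 lies in 384–473, so I_lo=301, I_hi=500, C_lo=384, C_hi=473.
(500−301)/(473−384) × (406−384) + 301 = 199/89 × 22 + 301 ≈ 350.19 → 350.
PM2.5: row 243.562–326.031 (AQI 101–150). (150−101)·(305.910−243.562)/(326.031−243.562) + 101 = 49·62.348/82.469 + 101 ≈ 138.04 → 138.
NO₂ 861: bracket 274–872 → index 51–100; slope 49/598, offset 587.
AQI = 51 + 49/598·587 ≈ 99.10 ⇒ 99.
CO: 7.589 ∈ [4.007, 10.664] ↔ index [51, 100].
51 + (7.589−4.007)·(100−51)/(10.664−4.007) = 51 + 3.582·49/6.657 ≈ 77.37, so AQI = 77.
O₃: 0.1480 lies in 0.1150–0.1640, so I_lo=101, I_hi=150, C_lo=0.1150, C_hi=0.1640.
(150−101)/(0.1640−0.1150) × (0.1480−0.1150) + 101 = 49/0.0490 × 0.0330 + 101 ≈ 134.00 → 134.
Sub-indices: PM10→350, PM2.5→138, NO₂→99, CO→77, O₃→134. Ranked high→low: 350, 138, 134, 99, 77. Second-highest sub-index = 138.

138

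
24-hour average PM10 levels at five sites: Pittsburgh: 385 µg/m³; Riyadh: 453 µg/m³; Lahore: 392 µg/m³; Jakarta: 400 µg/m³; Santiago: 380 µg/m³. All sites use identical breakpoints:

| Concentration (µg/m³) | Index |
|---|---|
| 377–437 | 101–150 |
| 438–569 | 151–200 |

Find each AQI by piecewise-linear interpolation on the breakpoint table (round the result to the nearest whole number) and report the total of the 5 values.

601

Pittsburgh: 385 ∈ [377, 437] ↔ index [101, 150].
101 + (385−377)·(150−101)/(437−377) = 101 + 8·49/60 ≈ 107.53, so AQI = 108.
Riyadh: 453 ∈ [438, 569] ↔ index [151, 200].
151 + (453−438)·(200−151)/(569−438) = 151 + 15·49/131 ≈ 156.61, so AQI = 157.
Lahore: row 377–437 (AQI 101–150). (150−101)·(392−377)/(437−377) + 101 = 49·15/60 + 101 ≈ 113.25 → 113.
Jakarta 400: bracket 377–437 → index 101–150; slope 49/60, offset 23.
AQI = 101 + 49/60·23 ≈ 119.78 ⇒ 120.
Santiago: 380 ∈ [377, 437] ↔ index [101, 150].
101 + (380−377)·(150−101)/(437−377) = 101 + 3·49/60 ≈ 103.45, so AQI = 103.
AQIs: Pittsburgh=108, Riyadh=157, Lahore=113, Jakarta=120, Santiago=103. Sum = 108 + 157 + 113 + 120 + 103 = 601.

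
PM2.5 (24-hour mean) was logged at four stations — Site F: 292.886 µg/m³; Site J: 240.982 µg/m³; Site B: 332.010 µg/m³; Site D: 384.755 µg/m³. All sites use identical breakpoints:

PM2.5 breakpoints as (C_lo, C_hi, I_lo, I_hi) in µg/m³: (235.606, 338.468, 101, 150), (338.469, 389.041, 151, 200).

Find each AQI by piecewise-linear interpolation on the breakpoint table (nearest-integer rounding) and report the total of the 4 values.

Site F: 292.886 lies in 235.606–338.468, so I_lo=101, I_hi=150, C_lo=235.606, C_hi=338.468.
(150−101)/(338.468−235.606) × (292.886−235.606) + 101 = 49/102.862 × 57.280 + 101 ≈ 128.29 → 128.
Site J: 240.982 ∈ [235.606, 338.468] ↔ index [101, 150].
101 + (240.982−235.606)·(150−101)/(338.468−235.606) = 101 + 5.376·49/102.862 ≈ 103.56, so AQI = 104.
Site B: row 235.606–338.468 (AQI 101–150). (150−101)·(332.010−235.606)/(338.468−235.606) + 101 = 49·96.404/102.862 + 101 ≈ 146.92 → 147.
Site D: 384.755 ∈ [338.469, 389.041] ↔ index [151, 200].
151 + (384.755−338.469)·(200−151)/(389.041−338.469) = 151 + 46.286·49/50.572 ≈ 195.85, so AQI = 196.
AQIs: Site F=128, Site J=104, Site B=147, Site D=196. Sum = 128 + 104 + 147 + 196 = 575.

575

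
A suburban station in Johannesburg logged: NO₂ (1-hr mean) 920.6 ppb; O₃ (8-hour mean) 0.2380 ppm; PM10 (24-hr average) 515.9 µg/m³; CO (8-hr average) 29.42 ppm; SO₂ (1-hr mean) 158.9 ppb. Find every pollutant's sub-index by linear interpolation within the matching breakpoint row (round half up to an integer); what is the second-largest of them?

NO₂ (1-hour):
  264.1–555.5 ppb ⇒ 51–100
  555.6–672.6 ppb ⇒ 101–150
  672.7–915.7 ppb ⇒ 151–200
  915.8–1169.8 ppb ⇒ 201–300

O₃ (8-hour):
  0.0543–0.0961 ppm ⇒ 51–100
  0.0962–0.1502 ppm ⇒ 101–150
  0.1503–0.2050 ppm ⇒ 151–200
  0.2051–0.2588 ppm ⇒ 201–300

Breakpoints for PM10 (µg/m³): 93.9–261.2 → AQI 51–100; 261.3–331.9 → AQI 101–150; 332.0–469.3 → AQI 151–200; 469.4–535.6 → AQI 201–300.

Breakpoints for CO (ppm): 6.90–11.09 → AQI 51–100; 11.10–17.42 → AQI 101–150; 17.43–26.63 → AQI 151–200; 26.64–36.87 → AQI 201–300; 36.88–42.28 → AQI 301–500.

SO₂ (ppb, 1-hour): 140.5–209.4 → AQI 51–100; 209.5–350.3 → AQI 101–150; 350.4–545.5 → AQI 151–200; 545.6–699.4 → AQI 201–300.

262

NO₂: 920.6 ∈ [915.8, 1169.8] ↔ index [201, 300].
201 + (920.6−915.8)·(300−201)/(1169.8−915.8) = 201 + 4.8·99/254.0 ≈ 202.87, so AQI = 203.
O₃ 0.2380: bracket 0.2051–0.2588 → index 201–300; slope 99/0.0537, offset 0.0329.
AQI = 201 + 99/0.0537·0.0329 ≈ 261.65 ⇒ 262.
PM10: 515.9 ∈ [469.4, 535.6] ↔ index [201, 300].
201 + (515.9−469.4)·(300−201)/(535.6−469.4) = 201 + 46.5·99/66.2 ≈ 270.54, so AQI = 271.
CO: row 26.64–36.87 (AQI 201–300). (300−201)·(29.42−26.64)/(36.87−26.64) + 201 = 99·2.78/10.23 + 201 ≈ 227.90 → 228.
SO₂: 158.9 lies in 140.5–209.4, so I_lo=51, I_hi=100, C_lo=140.5, C_hi=209.4.
(100−51)/(209.4−140.5) × (158.9−140.5) + 51 = 49/68.9 × 18.4 + 51 ≈ 64.09 → 64.
Sub-indices: NO₂→203, O₃→262, PM10→271, CO→228, SO₂→64. Ranked high→low: 271, 262, 228, 203, 64. Second-highest sub-index = 262.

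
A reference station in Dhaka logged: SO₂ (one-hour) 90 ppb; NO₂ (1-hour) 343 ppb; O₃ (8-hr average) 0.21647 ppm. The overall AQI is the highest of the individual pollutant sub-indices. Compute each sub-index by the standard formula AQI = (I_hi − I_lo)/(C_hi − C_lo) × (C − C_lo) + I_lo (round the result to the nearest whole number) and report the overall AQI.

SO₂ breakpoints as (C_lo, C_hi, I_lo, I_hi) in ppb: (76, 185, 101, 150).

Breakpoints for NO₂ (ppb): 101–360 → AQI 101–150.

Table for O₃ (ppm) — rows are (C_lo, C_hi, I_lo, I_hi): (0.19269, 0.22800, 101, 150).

SO₂: row 76–185 (AQI 101–150). (150−101)·(90−76)/(185−76) + 101 = 49·14/109 + 101 ≈ 107.29 → 107.
NO₂: 343 lies in 101–360, so I_lo=101, I_hi=150, C_lo=101, C_hi=360.
(150−101)/(360−101) × (343−101) + 101 = 49/259 × 242 + 101 ≈ 146.78 → 147.
O₃: row 0.19269–0.22800 (AQI 101–150). (150−101)·(0.21647−0.19269)/(0.22800−0.19269) + 101 = 49·0.02378/0.03531 + 101 ≈ 134.00 → 134.
Sub-indices: SO₂→107, NO₂→147, O₃→134. Overall AQI = max = 147; dominant pollutant is NO₂.

147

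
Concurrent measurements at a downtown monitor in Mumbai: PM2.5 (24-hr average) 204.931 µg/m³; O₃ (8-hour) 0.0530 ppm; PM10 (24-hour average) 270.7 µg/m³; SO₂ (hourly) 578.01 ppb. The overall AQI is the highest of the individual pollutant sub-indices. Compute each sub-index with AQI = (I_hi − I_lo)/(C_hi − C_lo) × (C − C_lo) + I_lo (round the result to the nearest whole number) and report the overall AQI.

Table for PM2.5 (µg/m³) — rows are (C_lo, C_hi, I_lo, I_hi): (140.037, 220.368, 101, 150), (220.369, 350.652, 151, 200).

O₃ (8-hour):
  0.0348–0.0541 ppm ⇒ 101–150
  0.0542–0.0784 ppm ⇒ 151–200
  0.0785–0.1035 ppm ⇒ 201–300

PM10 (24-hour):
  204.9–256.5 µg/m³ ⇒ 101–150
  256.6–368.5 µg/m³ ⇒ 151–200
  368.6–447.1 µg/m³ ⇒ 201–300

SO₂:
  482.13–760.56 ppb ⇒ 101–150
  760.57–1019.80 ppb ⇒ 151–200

PM2.5: row 140.037–220.368 (AQI 101–150). (150−101)·(204.931−140.037)/(220.368−140.037) + 101 = 49·64.894/80.331 + 101 ≈ 140.58 → 141.
O₃: 0.0530 lies in 0.0348–0.0541, so I_lo=101, I_hi=150, C_lo=0.0348, C_hi=0.0541.
(150−101)/(0.0541−0.0348) × (0.0530−0.0348) + 101 = 49/0.0193 × 0.0182 + 101 ≈ 147.21 → 147.
PM10: 270.7 lies in 256.6–368.5, so I_lo=151, I_hi=200, C_lo=256.6, C_hi=368.5.
(200−151)/(368.5−256.6) × (270.7−256.6) + 151 = 49/111.9 × 14.1 + 151 ≈ 157.17 → 157.
SO₂: 578.01 lies in 482.13–760.56, so I_lo=101, I_hi=150, C_lo=482.13, C_hi=760.56.
(150−101)/(760.56−482.13) × (578.01−482.13) + 101 = 49/278.43 × 95.88 + 101 ≈ 117.87 → 118.
Sub-indices: PM2.5→141, O₃→147, PM10→157, SO₂→118. Overall AQI = max = 157; dominant pollutant is PM10.

157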